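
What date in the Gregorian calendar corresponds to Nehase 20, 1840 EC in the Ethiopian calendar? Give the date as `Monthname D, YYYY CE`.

August 25, 1848 CE

Julian Day Number of the source date = 2396265.
Converting JDN 2396265 to the Gregorian calendar gives 25 August 1848 CE.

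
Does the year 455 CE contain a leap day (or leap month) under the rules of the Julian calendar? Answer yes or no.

455 mod 4 = 3, so it is a common year in the Julian calendar.

no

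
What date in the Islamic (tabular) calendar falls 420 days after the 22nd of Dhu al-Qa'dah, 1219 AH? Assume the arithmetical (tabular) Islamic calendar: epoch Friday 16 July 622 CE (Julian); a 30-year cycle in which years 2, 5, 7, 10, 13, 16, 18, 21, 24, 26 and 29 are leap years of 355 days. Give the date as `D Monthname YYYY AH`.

29 Muharram 1221 AH

JDN of the 22nd of Dhu al-Qa'dah, 1219 AH = 2380375.
2380375 + 420 = 2380795.
JDN 2380795 in the tabular Islamic calendar is 29 Muharram 1221 AH.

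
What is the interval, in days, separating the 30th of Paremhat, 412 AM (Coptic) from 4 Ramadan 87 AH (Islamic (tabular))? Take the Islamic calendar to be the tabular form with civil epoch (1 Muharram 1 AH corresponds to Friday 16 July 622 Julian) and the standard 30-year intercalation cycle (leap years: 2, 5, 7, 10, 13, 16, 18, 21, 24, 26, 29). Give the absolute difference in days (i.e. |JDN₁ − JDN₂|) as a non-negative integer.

JDN of the first date = 1975357.
JDN of the second date = 1979155.
|1979155 − 1975357| = 3798.

3798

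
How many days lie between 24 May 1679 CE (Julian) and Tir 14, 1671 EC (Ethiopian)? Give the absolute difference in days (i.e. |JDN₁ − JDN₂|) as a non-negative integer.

135

First date → JDN 2334456; second date → JDN 2334321.
The interval is |2334456 − 2334321| = 135 days.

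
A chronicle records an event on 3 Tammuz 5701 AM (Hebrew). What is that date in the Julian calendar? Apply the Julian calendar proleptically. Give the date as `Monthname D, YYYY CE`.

Both dates share Julian Day Number 2430174; in the Julian calendar that is 15 June 1941 CE.

June 15, 1941 CE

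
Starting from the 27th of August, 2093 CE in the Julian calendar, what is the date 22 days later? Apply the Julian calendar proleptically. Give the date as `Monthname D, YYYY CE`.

September 18, 2093 CE

JDN of the 27th of August, 2093 CE = 2485765.
2485765 + 22 = 2485787.
JDN 2485787 in the Julian calendar is September 18, 2093 CE.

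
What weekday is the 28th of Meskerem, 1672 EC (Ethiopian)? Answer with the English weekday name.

Friday

Equivalently 6 October 1679 Gregorian, JDN 2334581.
2334581 ≡ 4 (mod 7); counting from Monday = 0 gives Friday.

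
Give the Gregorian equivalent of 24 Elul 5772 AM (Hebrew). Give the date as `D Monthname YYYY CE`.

Both dates share Julian Day Number 2456182; in the Gregorian calendar that is 11 September 2012 CE.

11 September 2012 CE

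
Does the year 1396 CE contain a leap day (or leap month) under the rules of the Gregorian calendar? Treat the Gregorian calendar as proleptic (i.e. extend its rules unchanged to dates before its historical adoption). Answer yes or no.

1396 is divisible by 4 and not by 100, so it is a leap year.

yes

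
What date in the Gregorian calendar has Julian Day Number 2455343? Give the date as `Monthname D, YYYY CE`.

May 26, 2010 CE

JDN 2451545 is 1 Jan 2000; 2455343 is +3798 days from there.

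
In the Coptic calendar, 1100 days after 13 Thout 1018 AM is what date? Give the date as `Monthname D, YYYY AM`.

Thout 17, 1021 AM

JDN of 13 Thout 1018 AM = 2196501.
2196501 + 1100 = 2197601.
JDN 2197601 in the Coptic calendar is Thout 17, 1021 AM.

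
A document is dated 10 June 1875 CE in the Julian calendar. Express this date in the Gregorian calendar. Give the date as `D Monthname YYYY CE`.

22 June 1875 CE

At this point the Julian calendar is 12 days behind the Gregorian.
10 June 1875 Julian + 12 days → 22 June 1875 Gregorian.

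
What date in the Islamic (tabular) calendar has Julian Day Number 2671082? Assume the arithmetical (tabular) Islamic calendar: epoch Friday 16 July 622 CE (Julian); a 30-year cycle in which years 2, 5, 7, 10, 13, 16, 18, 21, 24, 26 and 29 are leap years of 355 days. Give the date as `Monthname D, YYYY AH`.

Rabi' al-Awwal 30, 2040 AH

The Gregorian equivalent of JDN 2671082 is 27 January 2601.
In the tabular Islamic calendar that day is Rabi' al-Awwal 30, 2040 AH.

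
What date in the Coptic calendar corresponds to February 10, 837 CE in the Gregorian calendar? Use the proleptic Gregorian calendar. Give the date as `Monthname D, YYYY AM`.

Meshir 12, 553 AM

Julian Day Number of the source date = 2026809.
Converting JDN 2026809 to the Coptic calendar gives 12 Meshir 553 AM.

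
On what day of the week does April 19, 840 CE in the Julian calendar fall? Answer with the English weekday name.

Monday

Equivalently 23 April 840 Gregorian, JDN 2027977.
2027977 ≡ 0 (mod 7); counting from Monday = 0 gives Monday.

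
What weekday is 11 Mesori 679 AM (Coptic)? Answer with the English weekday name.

This is JDN 2073009 (9 August 963 Gregorian).
JDN 2073009 mod 7 = 1, and JDN 0 was a Monday, so this is a Tuesday.

Tuesday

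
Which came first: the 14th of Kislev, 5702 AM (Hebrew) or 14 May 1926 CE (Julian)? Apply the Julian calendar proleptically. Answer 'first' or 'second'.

second

Converting both to JDN: 2430333 vs 2424663; the smaller is the second.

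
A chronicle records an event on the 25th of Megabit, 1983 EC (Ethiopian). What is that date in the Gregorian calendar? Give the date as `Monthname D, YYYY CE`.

April 3, 1991 CE

Julian Day Number of the source date = 2448350.
Converting JDN 2448350 to the Gregorian calendar gives 3 April 1991 CE.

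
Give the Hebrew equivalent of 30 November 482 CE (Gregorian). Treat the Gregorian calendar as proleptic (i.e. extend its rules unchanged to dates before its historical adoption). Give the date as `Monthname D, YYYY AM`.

Tevet 2, 4243 AM

Julian Day Number of the source date = 1897441.
Converting JDN 1897441 to the Hebrew calendar gives 2 Tevet 4243 AM.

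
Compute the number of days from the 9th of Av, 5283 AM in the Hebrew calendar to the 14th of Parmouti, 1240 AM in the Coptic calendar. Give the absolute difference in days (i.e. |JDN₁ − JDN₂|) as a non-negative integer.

JDN of the first date = 2277535.
JDN of the second date = 2277798.
|2277798 − 2277535| = 263.

263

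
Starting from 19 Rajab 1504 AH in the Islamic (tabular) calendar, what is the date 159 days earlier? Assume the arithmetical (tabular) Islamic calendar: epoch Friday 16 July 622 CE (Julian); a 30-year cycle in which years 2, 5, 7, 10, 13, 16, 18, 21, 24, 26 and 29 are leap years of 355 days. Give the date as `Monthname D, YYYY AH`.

Safar 7, 1504 AH

The starting date is JDN 2481248; 2481248 − 159 = 2481089.
JDN 2481089 corresponds to Safar 7, 1504 AH.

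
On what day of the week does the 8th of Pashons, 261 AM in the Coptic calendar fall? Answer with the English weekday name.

Wednesday

Equivalently 5 May 545 Gregorian, JDN 1920242.
JDN 1920242 mod 7 = 2, and JDN 0 was a Monday, so this is a Wednesday.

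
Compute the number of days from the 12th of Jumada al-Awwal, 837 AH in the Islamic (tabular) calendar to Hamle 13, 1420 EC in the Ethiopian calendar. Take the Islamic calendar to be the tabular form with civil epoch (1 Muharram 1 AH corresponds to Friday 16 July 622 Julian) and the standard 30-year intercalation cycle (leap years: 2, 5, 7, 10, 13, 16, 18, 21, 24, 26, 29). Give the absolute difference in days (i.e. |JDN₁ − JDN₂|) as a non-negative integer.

1997

First date → JDN 2244820; second date → JDN 2242823.
The interval is |2244820 − 2242823| = 1997 days.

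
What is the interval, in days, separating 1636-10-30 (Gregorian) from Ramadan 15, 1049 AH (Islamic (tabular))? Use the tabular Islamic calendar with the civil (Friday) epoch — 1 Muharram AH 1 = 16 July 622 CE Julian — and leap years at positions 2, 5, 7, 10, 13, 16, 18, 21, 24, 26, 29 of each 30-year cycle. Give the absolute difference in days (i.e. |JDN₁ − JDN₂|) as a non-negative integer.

1166

JDN of the first date = 2318900.
JDN of the second date = 2320066.
|2320066 − 2318900| = 1166.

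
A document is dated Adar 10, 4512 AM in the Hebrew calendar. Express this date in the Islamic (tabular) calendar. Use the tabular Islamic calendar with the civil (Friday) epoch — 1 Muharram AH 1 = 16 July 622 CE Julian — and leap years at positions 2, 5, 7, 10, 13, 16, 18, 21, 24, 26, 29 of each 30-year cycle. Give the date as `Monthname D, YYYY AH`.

Sha'ban 9, 134 AH

The source date corresponds to 5 March 752 in the proleptic Gregorian calendar (JDN 1995786).
That day falls on 9 Sha'ban 134 AH in the tabular Islamic calendar.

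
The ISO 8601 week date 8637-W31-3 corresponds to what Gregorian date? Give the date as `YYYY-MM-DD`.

8637-08-02

ISO week 1 of 8637 is the week containing the first Thursday of 8637.
Week 31, day 3 (Wednesday) lands on 8637-08-02.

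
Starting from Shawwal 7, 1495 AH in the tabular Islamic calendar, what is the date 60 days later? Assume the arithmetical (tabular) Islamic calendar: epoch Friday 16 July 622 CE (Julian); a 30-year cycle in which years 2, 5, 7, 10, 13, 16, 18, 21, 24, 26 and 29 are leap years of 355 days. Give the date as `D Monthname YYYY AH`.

The starting date is JDN 2478136; 2478136 + 60 = 2478196.
JDN 2478196 corresponds to 8 Dhu al-Hijjah 1495 AH.

8 Dhu al-Hijjah 1495 AH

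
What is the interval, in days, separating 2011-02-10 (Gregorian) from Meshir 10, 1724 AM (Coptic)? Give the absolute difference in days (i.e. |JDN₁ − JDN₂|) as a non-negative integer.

JDN of the first date = 2455603.
JDN of the second date = 2454515.
|2454515 − 2455603| = 1088.

1088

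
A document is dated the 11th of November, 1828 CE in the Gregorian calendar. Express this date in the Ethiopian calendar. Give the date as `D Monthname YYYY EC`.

3 Hidar 1821 EC

Julian Day Number of the source date = 2389038.
Converting JDN 2389038 to the Ethiopian calendar gives 3 Hidar 1821 EC.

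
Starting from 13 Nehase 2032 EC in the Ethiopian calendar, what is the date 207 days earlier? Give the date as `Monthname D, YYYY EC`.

Tir 16, 2032 EC

JDN of 13 Nehase 2032 EC = 2466386.
2466386 − 207 = 2466179.
JDN 2466179 in the Ethiopian calendar is Tir 16, 2032 EC.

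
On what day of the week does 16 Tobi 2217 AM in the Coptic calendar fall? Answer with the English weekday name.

This is JDN 2634559 (28 January 2501 Gregorian).
Since JDN mod 7 = 4 (0 = Monday), the day is Friday.

Friday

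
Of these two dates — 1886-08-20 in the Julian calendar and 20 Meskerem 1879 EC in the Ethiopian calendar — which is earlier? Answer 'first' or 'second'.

Converting both to JDN: 2410151 vs 2410179; the smaller is the first.

first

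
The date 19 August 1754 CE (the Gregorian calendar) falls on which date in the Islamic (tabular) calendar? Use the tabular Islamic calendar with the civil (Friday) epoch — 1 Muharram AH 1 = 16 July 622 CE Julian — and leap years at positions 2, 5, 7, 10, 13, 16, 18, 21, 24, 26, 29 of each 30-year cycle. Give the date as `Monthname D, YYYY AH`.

Both dates share Julian Day Number 2361926; in the tabular Islamic calendar that is 29 Shawwal 1167 AH.

Shawwal 29, 1167 AH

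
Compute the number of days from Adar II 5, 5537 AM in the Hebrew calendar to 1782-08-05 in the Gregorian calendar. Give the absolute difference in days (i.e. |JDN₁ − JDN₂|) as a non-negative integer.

1970

First date → JDN 2370169; second date → JDN 2372139.
The interval is |2370169 − 2372139| = 1970 days.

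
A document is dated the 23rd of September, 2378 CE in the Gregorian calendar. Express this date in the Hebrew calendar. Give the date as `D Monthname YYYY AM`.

Julian Day Number of the source date = 2589872.
Converting JDN 2589872 to the Hebrew calendar gives 1 Tishrei 6139 AM.

1 Tishrei 6139 AM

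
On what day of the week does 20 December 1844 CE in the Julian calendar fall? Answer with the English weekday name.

Wednesday

Equivalently 1 January 1845 Gregorian, JDN 2394933.
JDN 2394933 mod 7 = 2, and JDN 0 was a Monday, so this is a Wednesday.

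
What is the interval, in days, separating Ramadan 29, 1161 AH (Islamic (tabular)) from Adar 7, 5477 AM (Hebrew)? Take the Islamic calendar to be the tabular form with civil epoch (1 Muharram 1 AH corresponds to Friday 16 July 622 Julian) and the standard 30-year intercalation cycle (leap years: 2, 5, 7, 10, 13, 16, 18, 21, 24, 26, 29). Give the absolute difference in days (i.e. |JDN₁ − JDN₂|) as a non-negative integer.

First date → JDN 2359769; second date → JDN 2348230.
The interval is |2359769 − 2348230| = 11539 days.

11539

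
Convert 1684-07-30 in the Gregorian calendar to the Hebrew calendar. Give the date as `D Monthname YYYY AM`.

19 Av 5444 AM

Julian Day Number of the source date = 2336340.
Converting JDN 2336340 to the Hebrew calendar gives 19 Av 5444 AM.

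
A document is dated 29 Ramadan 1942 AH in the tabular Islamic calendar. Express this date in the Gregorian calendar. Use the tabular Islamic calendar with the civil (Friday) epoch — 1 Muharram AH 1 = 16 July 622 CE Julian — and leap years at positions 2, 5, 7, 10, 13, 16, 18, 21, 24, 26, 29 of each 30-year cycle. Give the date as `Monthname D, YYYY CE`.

June 22, 2506 CE

Julian Day Number of the source date = 2636530.
Converting JDN 2636530 to the Gregorian calendar gives 22 June 2506 CE.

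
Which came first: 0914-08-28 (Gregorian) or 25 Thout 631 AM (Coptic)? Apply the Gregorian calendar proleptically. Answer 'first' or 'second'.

Converting both to JDN: 2055131 vs 2055161; the smaller is the first.

first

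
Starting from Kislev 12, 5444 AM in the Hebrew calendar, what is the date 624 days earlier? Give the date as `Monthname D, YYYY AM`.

Adar II 6, 5442 AM

JDN of Kislev 12, 5444 AM = 2336097.
2336097 − 624 = 2335473.
JDN 2335473 in the Hebrew calendar is Adar II 6, 5442 AM.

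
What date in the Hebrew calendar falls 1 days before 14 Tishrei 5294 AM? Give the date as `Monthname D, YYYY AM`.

Tishrei 13, 5294 AM

Counting 1 day back from JDN 2281262 reaches JDN 2281261, which is Tishrei 13, 5294 AM.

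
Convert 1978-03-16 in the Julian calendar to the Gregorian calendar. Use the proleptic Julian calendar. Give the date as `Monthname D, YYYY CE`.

For dates in this range the Gregorian date is 13 days ahead of the Julian.
16 March 1978 Julian + 13 days → 29 March 1978 Gregorian.

March 29, 1978 CE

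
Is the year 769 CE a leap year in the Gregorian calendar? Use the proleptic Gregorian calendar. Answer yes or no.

769 is not divisible by 4, so it is a common year.

no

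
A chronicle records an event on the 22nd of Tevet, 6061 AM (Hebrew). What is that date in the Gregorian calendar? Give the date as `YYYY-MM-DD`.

Julian Day Number of the source date = 2561486.
Converting JDN 2561486 to the Gregorian calendar gives 4 January 2301 CE.

2301-01-04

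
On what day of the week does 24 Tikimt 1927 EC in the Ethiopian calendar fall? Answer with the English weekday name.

Equivalently 3 November 1934 Gregorian, JDN 2427745.
Since JDN mod 7 = 5 (0 = Monday), the day is Saturday.

Saturday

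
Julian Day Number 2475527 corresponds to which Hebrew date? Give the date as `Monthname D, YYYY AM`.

JDN 2475527 is 29 August 2065 in the Gregorian calendar.
In the Hebrew calendar that day is Av 27, 5825 AM.

Av 27, 5825 AM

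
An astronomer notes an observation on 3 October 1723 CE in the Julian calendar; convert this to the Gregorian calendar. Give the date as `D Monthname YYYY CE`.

14 October 1723 CE

At this point the Julian calendar is 11 days behind the Gregorian.
3 October 1723 Julian + 11 days → 14 October 1723 Gregorian.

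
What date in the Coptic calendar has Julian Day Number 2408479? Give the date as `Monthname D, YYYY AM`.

The Gregorian equivalent of JDN 2408479 is 2 February 1882.
In the Coptic calendar that day is Tobi 26, 1598 AM.

Tobi 26, 1598 AM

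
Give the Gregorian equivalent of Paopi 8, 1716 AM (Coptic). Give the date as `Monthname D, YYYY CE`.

October 19, 1999 CE

Julian Day Number of the source date = 2451471.
Converting JDN 2451471 to the Gregorian calendar gives 19 October 1999 CE.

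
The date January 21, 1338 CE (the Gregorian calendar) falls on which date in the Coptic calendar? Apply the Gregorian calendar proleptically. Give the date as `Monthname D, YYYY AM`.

Tobi 18, 1054 AM

Both dates share Julian Day Number 2209775; in the Coptic calendar that is 18 Tobi 1054 AM.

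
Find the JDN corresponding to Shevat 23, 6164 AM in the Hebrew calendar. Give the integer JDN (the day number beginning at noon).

Equivalently 4 February 2404 (Gregorian).
JDN 2299161 is 15 October 1582 CE (Gregorian); the target day is +299976 days from there, so JDN = 2599137.

2599137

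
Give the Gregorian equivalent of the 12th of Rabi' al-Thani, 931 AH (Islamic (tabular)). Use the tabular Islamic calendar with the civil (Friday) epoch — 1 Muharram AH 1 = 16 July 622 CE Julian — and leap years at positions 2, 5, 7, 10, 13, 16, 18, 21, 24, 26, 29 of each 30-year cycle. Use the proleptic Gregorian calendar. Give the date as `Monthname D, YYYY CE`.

Both dates share Julian Day Number 2278101; in the Gregorian calendar that is 16 February 1525 CE.

February 16, 1525 CE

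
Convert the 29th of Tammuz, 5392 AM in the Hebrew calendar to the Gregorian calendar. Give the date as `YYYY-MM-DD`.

Both dates share Julian Day Number 2317335; in the Gregorian calendar that is 18 July 1632 CE.

1632-07-18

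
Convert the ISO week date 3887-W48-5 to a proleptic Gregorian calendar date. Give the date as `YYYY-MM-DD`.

ISO week 1 of 3887 is the week containing the first Thursday of 3887.
Week 48, day 5 (Friday) lands on 3887-12-02.

3887-12-02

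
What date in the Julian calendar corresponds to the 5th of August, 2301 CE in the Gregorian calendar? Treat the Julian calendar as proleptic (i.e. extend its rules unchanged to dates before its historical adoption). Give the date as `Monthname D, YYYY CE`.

The Julian–Gregorian offset here is 16 days (Julian trailing).
5 August 2301 Gregorian − 16 days → 20 July 2301 Julian.

July 20, 2301 CE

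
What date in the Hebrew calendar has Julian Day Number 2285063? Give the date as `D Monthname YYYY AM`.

5 Adar II 5304 AM

The proleptic Gregorian equivalent of JDN 2285063 is 10 March 1544.
In the Hebrew calendar that day is 5 Adar II 5304 AM.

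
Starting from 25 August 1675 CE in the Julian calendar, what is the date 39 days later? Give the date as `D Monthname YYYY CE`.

3 October 1675 CE

JDN of 25 August 1675 CE = 2333088.
2333088 + 39 = 2333127.
JDN 2333127 in the Julian calendar is 3 October 1675 CE.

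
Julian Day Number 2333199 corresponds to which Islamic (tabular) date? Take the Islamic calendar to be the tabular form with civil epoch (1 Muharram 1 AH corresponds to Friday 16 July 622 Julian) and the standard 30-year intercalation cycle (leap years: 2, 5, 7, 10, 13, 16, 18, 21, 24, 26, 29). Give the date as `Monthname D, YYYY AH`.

Shawwal 6, 1086 AH

The Gregorian equivalent of JDN 2333199 is 24 December 1675.
In the tabular Islamic calendar that day is Shawwal 6, 1086 AH.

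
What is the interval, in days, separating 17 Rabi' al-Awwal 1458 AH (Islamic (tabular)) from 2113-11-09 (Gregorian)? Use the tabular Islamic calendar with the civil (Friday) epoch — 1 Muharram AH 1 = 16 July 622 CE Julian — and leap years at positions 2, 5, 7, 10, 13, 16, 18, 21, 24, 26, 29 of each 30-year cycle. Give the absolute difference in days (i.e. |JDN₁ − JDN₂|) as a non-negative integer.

28303

First date → JDN 2464827; second date → JDN 2493130.
The interval is |2464827 − 2493130| = 28303 days.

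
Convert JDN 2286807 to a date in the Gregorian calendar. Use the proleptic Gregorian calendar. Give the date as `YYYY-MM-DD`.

1548-12-18

Counting from JDN 2299161 = 15 Oct 1582 gives an offset of -12354 days.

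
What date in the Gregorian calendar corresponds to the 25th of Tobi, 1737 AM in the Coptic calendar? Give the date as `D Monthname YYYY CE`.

2 February 2021 CE

Julian Day Number of the source date = 2459248.
Converting JDN 2459248 to the Gregorian calendar gives 2 February 2021 CE.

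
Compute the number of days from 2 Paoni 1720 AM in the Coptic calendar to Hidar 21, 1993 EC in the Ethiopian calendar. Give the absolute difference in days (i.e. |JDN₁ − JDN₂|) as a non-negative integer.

1287

First date → JDN 2453166; second date → JDN 2451879.
The interval is |2453166 − 2451879| = 1287 days.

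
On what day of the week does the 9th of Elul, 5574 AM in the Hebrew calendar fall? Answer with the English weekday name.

This is JDN 2383846 (25 August 1814 Gregorian).
2383846 ≡ 3 (mod 7); counting from Monday = 0 gives Thursday.

Thursday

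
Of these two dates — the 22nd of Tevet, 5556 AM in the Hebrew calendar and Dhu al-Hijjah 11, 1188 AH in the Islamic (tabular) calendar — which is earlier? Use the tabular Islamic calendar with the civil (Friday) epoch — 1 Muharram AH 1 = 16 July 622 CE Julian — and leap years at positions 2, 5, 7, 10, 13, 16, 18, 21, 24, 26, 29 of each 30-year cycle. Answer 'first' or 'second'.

First date → JDN 2377038; second date → JDN 2369408.
JDN 2369408 < JDN 2377038, so the second date is earlier.

second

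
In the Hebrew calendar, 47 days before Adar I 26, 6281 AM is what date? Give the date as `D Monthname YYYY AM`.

9 Shevat 6281 AM

The starting date is JDN 2641902; 2641902 − 47 = 2641855.
JDN 2641855 corresponds to 9 Shevat 6281 AM.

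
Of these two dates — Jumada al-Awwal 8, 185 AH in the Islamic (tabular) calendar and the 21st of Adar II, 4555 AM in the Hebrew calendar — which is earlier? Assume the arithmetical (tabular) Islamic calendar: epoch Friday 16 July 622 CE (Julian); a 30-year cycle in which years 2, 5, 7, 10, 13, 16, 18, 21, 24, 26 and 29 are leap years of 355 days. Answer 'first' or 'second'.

Converting both to JDN: 2013768 vs 2011507; the smaller is the second.

second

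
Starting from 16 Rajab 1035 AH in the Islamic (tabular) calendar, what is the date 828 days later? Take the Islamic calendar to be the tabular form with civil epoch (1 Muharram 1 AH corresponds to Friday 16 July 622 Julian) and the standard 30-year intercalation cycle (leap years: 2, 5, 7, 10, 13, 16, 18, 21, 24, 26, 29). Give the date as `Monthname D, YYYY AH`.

The starting date is JDN 2315047; 2315047 + 828 = 2315875.
JDN 2315875 corresponds to Dhu al-Qa'dah 17, 1037 AH.

Dhu al-Qa'dah 17, 1037 AH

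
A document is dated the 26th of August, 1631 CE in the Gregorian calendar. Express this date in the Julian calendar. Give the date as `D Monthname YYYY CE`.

16 August 1631 CE

The Julian–Gregorian offset here is 10 days (Julian trailing).
26 August 1631 Gregorian − 10 days → 16 August 1631 Julian.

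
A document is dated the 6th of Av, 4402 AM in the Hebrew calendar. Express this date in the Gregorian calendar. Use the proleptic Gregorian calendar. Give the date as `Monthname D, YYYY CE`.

Both dates share Julian Day Number 1955737; in the Gregorian calendar that is 11 July 642 CE.

July 11, 642 CE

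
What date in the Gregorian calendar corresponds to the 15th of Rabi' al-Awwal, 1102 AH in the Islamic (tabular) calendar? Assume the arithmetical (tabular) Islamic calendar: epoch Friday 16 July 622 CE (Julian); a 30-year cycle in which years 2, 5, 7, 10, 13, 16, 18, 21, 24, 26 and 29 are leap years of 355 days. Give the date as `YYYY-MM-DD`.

1690-12-17

Both dates share Julian Day Number 2338671; in the Gregorian calendar that is 17 December 1690 CE.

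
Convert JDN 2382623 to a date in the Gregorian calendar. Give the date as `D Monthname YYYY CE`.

20 April 1811 CE

Counting from JDN 2299161 = 15 Oct 1582 gives an offset of 83462 days.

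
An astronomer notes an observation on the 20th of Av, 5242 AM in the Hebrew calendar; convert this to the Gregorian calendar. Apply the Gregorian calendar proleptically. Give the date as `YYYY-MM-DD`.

Julian Day Number of the source date = 2262575.
Converting JDN 2262575 to the Gregorian calendar gives 14 August 1482 CE.

1482-08-14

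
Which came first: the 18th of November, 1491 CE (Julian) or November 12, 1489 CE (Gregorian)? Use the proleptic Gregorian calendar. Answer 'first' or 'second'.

second

Converting both to JDN: 2265967 vs 2265222; the smaller is the second.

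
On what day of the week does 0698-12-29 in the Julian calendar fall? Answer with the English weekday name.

Sunday

Equivalently 1 January 699 Gregorian, JDN 1976365.
1976365 ≡ 6 (mod 7); counting from Monday = 0 gives Sunday.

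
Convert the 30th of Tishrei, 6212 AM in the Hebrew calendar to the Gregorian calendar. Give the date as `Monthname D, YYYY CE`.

October 27, 2451 CE

Julian Day Number of the source date = 2616569.
Converting JDN 2616569 to the Gregorian calendar gives 27 October 2451 CE.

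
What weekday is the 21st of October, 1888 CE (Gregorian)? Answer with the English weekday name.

Since JDN mod 7 = 6 (0 = Monday), the day is Sunday.

Sunday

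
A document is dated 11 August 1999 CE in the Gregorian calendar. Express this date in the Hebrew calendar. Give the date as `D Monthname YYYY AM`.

29 Av 5759 AM

Both dates share Julian Day Number 2451402; in the Hebrew calendar that is 29 Av 5759 AM.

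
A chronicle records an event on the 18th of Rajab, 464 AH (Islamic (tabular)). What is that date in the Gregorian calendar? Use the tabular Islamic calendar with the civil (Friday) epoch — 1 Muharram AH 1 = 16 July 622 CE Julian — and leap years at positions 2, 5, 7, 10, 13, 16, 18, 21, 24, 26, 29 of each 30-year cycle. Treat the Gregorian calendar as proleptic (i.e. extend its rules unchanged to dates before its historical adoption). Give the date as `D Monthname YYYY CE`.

16 April 1072 CE

Julian Day Number of the source date = 2112706.
Converting JDN 2112706 to the Gregorian calendar gives 16 April 1072 CE.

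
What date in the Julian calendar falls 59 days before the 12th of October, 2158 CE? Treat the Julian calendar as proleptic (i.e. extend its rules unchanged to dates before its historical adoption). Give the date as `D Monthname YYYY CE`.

JDN of the 12th of October, 2158 CE = 2509552.
2509552 − 59 = 2509493.
JDN 2509493 in the Julian calendar is 14 August 2158 CE.

14 August 2158 CE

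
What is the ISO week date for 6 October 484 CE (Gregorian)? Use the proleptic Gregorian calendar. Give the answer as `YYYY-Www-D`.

0484-W40-5

The weekday is Friday (ISO weekday 5).
That Friday belongs to ISO week 40 of ISO year 484.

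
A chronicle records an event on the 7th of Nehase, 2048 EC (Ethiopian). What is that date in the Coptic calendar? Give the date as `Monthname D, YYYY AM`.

Both dates share Julian Day Number 2472224; in the Coptic calendar that is 7 Mesori 1772 AM.

Mesori 7, 1772 AM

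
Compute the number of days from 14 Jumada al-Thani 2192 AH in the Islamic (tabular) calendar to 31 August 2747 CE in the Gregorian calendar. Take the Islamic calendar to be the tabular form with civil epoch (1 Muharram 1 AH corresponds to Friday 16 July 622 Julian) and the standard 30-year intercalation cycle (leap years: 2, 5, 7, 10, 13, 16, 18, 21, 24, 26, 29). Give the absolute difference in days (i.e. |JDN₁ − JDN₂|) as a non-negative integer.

JDN of the first date = 2725018.
JDN of the second date = 2724623.
|2724623 − 2725018| = 395.

395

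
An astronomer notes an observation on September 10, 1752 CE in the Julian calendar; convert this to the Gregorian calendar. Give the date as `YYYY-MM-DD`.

1752-09-21

The Julian–Gregorian offset here is 11 days (Julian trailing).
10 September 1752 Julian + 11 days → 21 September 1752 Gregorian.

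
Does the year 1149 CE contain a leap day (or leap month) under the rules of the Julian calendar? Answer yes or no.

no

1149 mod 4 = 1, so it is a common year in the Julian calendar.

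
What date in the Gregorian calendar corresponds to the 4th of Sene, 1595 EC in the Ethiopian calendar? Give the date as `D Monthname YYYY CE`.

8 June 1603 CE

Both dates share Julian Day Number 2306702; in the Gregorian calendar that is 8 June 1603 CE.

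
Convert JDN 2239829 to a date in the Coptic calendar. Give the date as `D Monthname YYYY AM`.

JDN 2239829 is 5 May 1420 in the proleptic Gregorian calendar.
In the Coptic calendar that day is 1 Pashons 1136 AM.

1 Pashons 1136 AM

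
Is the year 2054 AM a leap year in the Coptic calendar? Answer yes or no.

no

2054 mod 4 = 2; in the Coptic calendar a year is leap when year mod 4 = 3, so it is a common year.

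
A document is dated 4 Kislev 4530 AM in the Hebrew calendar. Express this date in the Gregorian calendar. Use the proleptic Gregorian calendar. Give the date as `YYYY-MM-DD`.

0769-11-12

Both dates share Julian Day Number 2002247; in the Gregorian calendar that is 12 November 769 CE.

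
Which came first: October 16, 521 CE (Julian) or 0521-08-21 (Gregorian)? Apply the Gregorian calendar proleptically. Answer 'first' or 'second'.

second

Converting both to JDN: 1911642 vs 1911584; the smaller is the second.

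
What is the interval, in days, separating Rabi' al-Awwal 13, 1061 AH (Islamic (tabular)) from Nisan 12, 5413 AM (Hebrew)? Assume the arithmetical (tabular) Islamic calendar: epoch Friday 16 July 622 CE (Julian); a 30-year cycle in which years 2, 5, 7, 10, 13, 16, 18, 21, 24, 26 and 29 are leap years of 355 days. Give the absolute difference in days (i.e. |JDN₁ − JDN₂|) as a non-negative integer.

765

JDN of the first date = 2324140.
JDN of the second date = 2324905.
|2324905 − 2324140| = 765.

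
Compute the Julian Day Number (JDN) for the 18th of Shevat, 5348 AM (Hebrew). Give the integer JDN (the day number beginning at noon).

2301111

In the Gregorian calendar the same day is 16 February 1588.
JDN 2451545 is 1 January 2000 CE (Gregorian); the target day is −150434 days from there, so JDN = 2301111.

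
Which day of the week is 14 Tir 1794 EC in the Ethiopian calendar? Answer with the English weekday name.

Thursday

Equivalently 21 January 1802 Gregorian, JDN 2379247.
JDN 2379247 mod 7 = 3, and JDN 0 was a Monday, so this is a Thursday.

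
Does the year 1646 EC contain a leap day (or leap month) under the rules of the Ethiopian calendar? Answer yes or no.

1646 mod 4 = 2; in the Ethiopian calendar a year is leap when year mod 4 = 3, so it is a common year.

no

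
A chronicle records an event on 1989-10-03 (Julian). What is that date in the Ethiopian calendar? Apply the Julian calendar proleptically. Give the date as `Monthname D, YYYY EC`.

Both dates share Julian Day Number 2447816; in the Ethiopian calendar that is 6 Tikimt 1982 EC.

Tikimt 6, 1982 EC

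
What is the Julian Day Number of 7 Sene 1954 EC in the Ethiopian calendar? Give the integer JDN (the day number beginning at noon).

In the Gregorian calendar the same day is 14 June 1962.
JDN 2299161 is 15 October 1582 CE (Gregorian); the target day is +138669 days from there, so JDN = 2437830.

2437830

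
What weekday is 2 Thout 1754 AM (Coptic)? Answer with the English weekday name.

In the Gregorian calendar this is 12 September 2037 (JDN 2465314).
2465314 ≡ 5 (mod 7); counting from Monday = 0 gives Saturday.

Saturday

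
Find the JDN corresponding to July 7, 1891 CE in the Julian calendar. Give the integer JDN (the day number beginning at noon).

In the Gregorian calendar the same day is 19 July 1891.
JDN 2299161 is 15 October 1582 CE (Gregorian); the target day is +112772 days from there, so JDN = 2411933.

2411933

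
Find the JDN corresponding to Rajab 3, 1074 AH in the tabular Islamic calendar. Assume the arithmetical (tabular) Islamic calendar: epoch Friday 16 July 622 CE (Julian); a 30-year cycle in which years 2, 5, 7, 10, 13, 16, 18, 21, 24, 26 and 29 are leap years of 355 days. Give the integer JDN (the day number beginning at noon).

In the Gregorian calendar the same day is 31 January 1664.
JDN 2299161 is 15 October 1582 CE (Gregorian); the target day is +29693 days from there, so JDN = 2328854.

2328854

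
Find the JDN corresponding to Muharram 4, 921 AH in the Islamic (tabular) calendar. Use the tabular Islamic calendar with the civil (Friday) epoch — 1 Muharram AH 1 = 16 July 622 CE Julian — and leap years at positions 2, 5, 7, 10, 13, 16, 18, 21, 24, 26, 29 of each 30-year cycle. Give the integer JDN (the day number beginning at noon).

Equivalently 28 February 1515 (proleptic Gregorian).
JDN 2400001 is 17 November 1858 CE (Gregorian), MJD 0; the target day is −125541 days from there, so JDN = 2274460.

2274460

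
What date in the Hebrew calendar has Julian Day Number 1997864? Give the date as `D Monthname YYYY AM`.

The proleptic Gregorian equivalent of JDN 1997864 is 12 November 757.
In the Hebrew calendar that day is 21 Cheshvan 4518 AM.

21 Cheshvan 4518 AM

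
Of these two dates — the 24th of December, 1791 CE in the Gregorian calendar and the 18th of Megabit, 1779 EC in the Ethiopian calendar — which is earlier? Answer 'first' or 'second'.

second

The two dates have Julian Day Numbers 2375567 and 2373832 respectively.
Since 2373832 < 2375567, the second date comes first.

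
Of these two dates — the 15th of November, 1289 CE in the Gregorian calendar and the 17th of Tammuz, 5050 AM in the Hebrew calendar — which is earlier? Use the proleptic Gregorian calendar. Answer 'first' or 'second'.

first

The two dates have Julian Day Numbers 2192177 and 2192408 respectively.
Since 2192177 < 2192408, the first date comes first.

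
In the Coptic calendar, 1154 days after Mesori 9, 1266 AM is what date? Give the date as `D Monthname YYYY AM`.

The starting date is JDN 2287409; 2287409 + 1154 = 2288563.
JDN 2288563 corresponds to 2 Paopi 1270 AM.

2 Paopi 1270 AM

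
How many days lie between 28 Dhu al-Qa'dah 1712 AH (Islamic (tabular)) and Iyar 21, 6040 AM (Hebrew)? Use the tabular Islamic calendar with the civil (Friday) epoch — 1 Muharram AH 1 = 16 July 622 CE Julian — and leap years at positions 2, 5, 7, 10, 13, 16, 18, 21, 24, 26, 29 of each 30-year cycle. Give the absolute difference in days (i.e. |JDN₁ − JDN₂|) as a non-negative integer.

1129

JDN of the first date = 2555083.
JDN of the second date = 2553954.
|2553954 − 2555083| = 1129.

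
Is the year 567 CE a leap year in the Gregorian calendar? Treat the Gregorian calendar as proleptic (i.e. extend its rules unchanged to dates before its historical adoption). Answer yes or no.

567 is not divisible by 4, so it is a common year.

no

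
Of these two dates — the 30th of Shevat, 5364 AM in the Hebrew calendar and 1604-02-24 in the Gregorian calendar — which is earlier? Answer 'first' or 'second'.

First date → JDN 2306940; second date → JDN 2306963.
JDN 2306940 < JDN 2306963, so the first date is earlier.

first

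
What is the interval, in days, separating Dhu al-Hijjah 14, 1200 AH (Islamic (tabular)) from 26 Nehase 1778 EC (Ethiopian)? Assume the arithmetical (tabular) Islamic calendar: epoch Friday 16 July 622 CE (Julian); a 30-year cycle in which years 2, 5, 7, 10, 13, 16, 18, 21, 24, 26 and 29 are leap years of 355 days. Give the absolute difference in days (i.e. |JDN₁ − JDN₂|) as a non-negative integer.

JDN of the first date = 2373664.
JDN of the second date = 2373625.
|2373625 − 2373664| = 39.

39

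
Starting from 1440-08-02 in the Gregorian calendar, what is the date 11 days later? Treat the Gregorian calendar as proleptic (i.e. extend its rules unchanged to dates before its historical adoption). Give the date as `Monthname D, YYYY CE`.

The starting date is JDN 2247223; 2247223 + 11 = 2247234.
JDN 2247234 corresponds to August 13, 1440 CE.

August 13, 1440 CE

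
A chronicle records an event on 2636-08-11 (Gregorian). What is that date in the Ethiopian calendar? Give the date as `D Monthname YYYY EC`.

Julian Day Number of the source date = 2684062.
Converting JDN 2684062 to the Ethiopian calendar gives 30 Hamle 2628 EC.

30 Hamle 2628 EC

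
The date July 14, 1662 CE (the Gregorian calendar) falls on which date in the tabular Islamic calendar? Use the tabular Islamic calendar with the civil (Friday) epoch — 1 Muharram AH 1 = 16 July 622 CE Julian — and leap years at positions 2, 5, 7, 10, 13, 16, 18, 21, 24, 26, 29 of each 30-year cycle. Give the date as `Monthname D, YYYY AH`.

Both dates share Julian Day Number 2328288; in the tabular Islamic calendar that is 27 Dhu al-Qa'dah 1072 AH.

Dhu al-Qa'dah 27, 1072 AH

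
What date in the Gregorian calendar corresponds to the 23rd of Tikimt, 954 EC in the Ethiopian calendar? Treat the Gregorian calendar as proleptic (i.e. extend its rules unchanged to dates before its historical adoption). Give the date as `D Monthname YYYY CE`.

Julian Day Number of the source date = 2072356.
Converting JDN 2072356 to the Gregorian calendar gives 25 October 961 CE.

25 October 961 CE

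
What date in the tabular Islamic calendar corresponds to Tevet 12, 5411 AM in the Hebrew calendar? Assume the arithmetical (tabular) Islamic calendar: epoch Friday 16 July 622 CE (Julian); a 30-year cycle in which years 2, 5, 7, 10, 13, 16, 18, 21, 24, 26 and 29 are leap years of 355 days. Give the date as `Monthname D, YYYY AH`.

Muharram 12, 1061 AH

Julian Day Number of the source date = 2324080.
Converting JDN 2324080 to the tabular Islamic calendar gives 12 Muharram 1061 AH.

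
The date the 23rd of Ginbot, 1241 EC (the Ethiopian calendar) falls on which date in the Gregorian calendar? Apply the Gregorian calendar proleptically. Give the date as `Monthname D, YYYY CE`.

May 25, 1249 CE

Julian Day Number of the source date = 2177393.
Converting JDN 2177393 to the Gregorian calendar gives 25 May 1249 CE.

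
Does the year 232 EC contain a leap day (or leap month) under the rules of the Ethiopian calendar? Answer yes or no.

no

232 mod 4 = 0; in the Ethiopian calendar a year is leap when year mod 4 = 3, so it is a common year.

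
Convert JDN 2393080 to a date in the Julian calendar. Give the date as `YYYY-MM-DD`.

The Gregorian equivalent of JDN 2393080 is 6 December 1839.
In the Julian calendar that day is 1839-11-24.

1839-11-24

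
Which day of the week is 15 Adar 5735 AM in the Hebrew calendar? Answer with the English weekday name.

Wednesday

Equivalently 26 February 1975 Gregorian, JDN 2442470.
JDN 2442470 mod 7 = 2, and JDN 0 was a Monday, so this is a Wednesday.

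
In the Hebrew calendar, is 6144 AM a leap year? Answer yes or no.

no

Hebrew year 6144 is year 7 of its 19-year Metonic cycle; leap years are at positions 3, 6, 8, 11, 14, 17, 19, so it is a common year (12 months).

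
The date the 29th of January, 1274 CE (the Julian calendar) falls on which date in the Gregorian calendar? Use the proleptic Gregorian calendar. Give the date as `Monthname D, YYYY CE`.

At this point the Julian calendar is 7 days behind the Gregorian.
29 January 1274 Julian + 7 days → 5 February 1274 Gregorian.

February 5, 1274 CE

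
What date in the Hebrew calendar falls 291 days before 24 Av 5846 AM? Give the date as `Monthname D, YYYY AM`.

JDN of 24 Av 5846 AM = 2483172.
2483172 − 291 = 2482881.
JDN 2482881 in the Hebrew calendar is Tishrei 28, 5846 AM.

Tishrei 28, 5846 AM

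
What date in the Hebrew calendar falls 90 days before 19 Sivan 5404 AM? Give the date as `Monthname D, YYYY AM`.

Adar II 17, 5404 AM

Counting 90 days back from JDN 2321693 reaches JDN 2321603, which is Adar II 17, 5404 AM.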